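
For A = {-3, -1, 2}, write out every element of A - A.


A - A = {a - a' : a, a' ∈ A}.
Compute a - a' for each ordered pair (a, a'):
a = -3: -3--3=0, -3--1=-2, -3-2=-5
a = -1: -1--3=2, -1--1=0, -1-2=-3
a = 2: 2--3=5, 2--1=3, 2-2=0
Collecting distinct values (and noting 0 appears from a-a):
A - A = {-5, -3, -2, 0, 2, 3, 5}
|A - A| = 7

A - A = {-5, -3, -2, 0, 2, 3, 5}


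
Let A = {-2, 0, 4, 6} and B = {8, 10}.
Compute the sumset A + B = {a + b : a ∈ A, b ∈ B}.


A + B = {a + b : a ∈ A, b ∈ B}.
Enumerate all |A|·|B| = 4·2 = 8 pairs (a, b) and collect distinct sums.
a = -2: -2+8=6, -2+10=8
a = 0: 0+8=8, 0+10=10
a = 4: 4+8=12, 4+10=14
a = 6: 6+8=14, 6+10=16
Collecting distinct sums: A + B = {6, 8, 10, 12, 14, 16}
|A + B| = 6

A + B = {6, 8, 10, 12, 14, 16}


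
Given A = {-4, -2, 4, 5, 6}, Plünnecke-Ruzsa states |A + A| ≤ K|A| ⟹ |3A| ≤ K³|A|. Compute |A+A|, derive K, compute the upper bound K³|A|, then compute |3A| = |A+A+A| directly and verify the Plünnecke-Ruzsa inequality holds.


|A| = 5.
Step 1: Compute A + A by enumerating all 25 pairs.
A + A = {-8, -6, -4, 0, 1, 2, 3, 4, 8, 9, 10, 11, 12}, so |A + A| = 13.
Step 2: Doubling constant K = |A + A|/|A| = 13/5 = 13/5 ≈ 2.6000.
Step 3: Plünnecke-Ruzsa gives |3A| ≤ K³·|A| = (2.6000)³ · 5 ≈ 87.8800.
Step 4: Compute 3A = A + A + A directly by enumerating all triples (a,b,c) ∈ A³; |3A| = 25.
Step 5: Check 25 ≤ 87.8800? Yes ✓.

K = 13/5, Plünnecke-Ruzsa bound K³|A| ≈ 87.8800, |3A| = 25, inequality holds.


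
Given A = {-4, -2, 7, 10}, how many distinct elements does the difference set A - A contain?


A - A = {a - a' : a, a' ∈ A}; |A| = 4.
Bounds: 2|A|-1 ≤ |A - A| ≤ |A|² - |A| + 1, i.e. 7 ≤ |A - A| ≤ 13.
Note: 0 ∈ A - A always (from a - a). The set is symmetric: if d ∈ A - A then -d ∈ A - A.
Enumerate nonzero differences d = a - a' with a > a' (then include -d):
Positive differences: {2, 3, 9, 11, 12, 14}
Full difference set: {0} ∪ (positive diffs) ∪ (negative diffs).
|A - A| = 1 + 2·6 = 13 (matches direct enumeration: 13).

|A - A| = 13


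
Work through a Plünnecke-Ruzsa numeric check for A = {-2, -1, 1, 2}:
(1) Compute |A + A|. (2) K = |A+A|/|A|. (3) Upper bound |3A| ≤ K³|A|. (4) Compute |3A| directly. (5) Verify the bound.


|A| = 4.
Step 1: Compute A + A by enumerating all 16 pairs.
A + A = {-4, -3, -2, -1, 0, 1, 2, 3, 4}, so |A + A| = 9.
Step 2: Doubling constant K = |A + A|/|A| = 9/4 = 9/4 ≈ 2.2500.
Step 3: Plünnecke-Ruzsa gives |3A| ≤ K³·|A| = (2.2500)³ · 4 ≈ 45.5625.
Step 4: Compute 3A = A + A + A directly by enumerating all triples (a,b,c) ∈ A³; |3A| = 13.
Step 5: Check 13 ≤ 45.5625? Yes ✓.

K = 9/4, Plünnecke-Ruzsa bound K³|A| ≈ 45.5625, |3A| = 13, inequality holds.


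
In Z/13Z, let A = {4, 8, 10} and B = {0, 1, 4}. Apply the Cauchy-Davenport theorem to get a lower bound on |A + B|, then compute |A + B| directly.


Cauchy-Davenport: |A + B| ≥ min(p, |A| + |B| - 1) for A, B nonempty in Z/pZ.
|A| = 3, |B| = 3, p = 13.
CD lower bound = min(13, 3 + 3 - 1) = min(13, 5) = 5.
Compute A + B mod 13 directly:
a = 4: 4+0=4, 4+1=5, 4+4=8
a = 8: 8+0=8, 8+1=9, 8+4=12
a = 10: 10+0=10, 10+1=11, 10+4=1
A + B = {1, 4, 5, 8, 9, 10, 11, 12}, so |A + B| = 8.
Verify: 8 ≥ 5? Yes ✓.

CD lower bound = 5, actual |A + B| = 8.


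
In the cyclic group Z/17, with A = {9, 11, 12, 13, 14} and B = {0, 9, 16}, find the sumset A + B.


Work in Z/17Z: reduce every sum a + b modulo 17.
Enumerate all 15 pairs:
a = 9: 9+0=9, 9+9=1, 9+16=8
a = 11: 11+0=11, 11+9=3, 11+16=10
a = 12: 12+0=12, 12+9=4, 12+16=11
a = 13: 13+0=13, 13+9=5, 13+16=12
a = 14: 14+0=14, 14+9=6, 14+16=13
Distinct residues collected: {1, 3, 4, 5, 6, 8, 9, 10, 11, 12, 13, 14}
|A + B| = 12 (out of 17 total residues).

A + B = {1, 3, 4, 5, 6, 8, 9, 10, 11, 12, 13, 14}


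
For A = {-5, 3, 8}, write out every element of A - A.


A - A = {a - a' : a, a' ∈ A}.
Compute a - a' for each ordered pair (a, a'):
a = -5: -5--5=0, -5-3=-8, -5-8=-13
a = 3: 3--5=8, 3-3=0, 3-8=-5
a = 8: 8--5=13, 8-3=5, 8-8=0
Collecting distinct values (and noting 0 appears from a-a):
A - A = {-13, -8, -5, 0, 5, 8, 13}
|A - A| = 7

A - A = {-13, -8, -5, 0, 5, 8, 13}


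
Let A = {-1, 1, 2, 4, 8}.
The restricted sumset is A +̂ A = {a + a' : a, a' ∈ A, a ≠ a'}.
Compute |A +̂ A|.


Restricted sumset: A +̂ A = {a + a' : a ∈ A, a' ∈ A, a ≠ a'}.
Equivalently, take A + A and drop any sum 2a that is achievable ONLY as a + a for a ∈ A (i.e. sums representable only with equal summands).
Enumerate pairs (a, a') with a < a' (symmetric, so each unordered pair gives one sum; this covers all a ≠ a'):
  -1 + 1 = 0
  -1 + 2 = 1
  -1 + 4 = 3
  -1 + 8 = 7
  1 + 2 = 3
  1 + 4 = 5
  1 + 8 = 9
  2 + 4 = 6
  2 + 8 = 10
  4 + 8 = 12
Collected distinct sums: {0, 1, 3, 5, 6, 7, 9, 10, 12}
|A +̂ A| = 9
(Reference bound: |A +̂ A| ≥ 2|A| - 3 for |A| ≥ 2, with |A| = 5 giving ≥ 7.)

|A +̂ A| = 9


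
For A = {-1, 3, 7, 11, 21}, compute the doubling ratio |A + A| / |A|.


|A| = 5.
Compute A + A by enumerating all 25 pairs.
A + A = {-2, 2, 6, 10, 14, 18, 20, 22, 24, 28, 32, 42}, so |A + A| = 12.
K = |A + A| / |A| = 12/5 (already in lowest terms) ≈ 2.4000.
Reference: AP of size 5 gives K = 9/5 ≈ 1.8000; a fully generic set of size 5 gives K ≈ 3.0000.

|A| = 5, |A + A| = 12, K = 12/5.


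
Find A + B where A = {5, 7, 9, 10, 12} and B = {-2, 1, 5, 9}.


A + B = {a + b : a ∈ A, b ∈ B}.
Enumerate all |A|·|B| = 5·4 = 20 pairs (a, b) and collect distinct sums.
a = 5: 5+-2=3, 5+1=6, 5+5=10, 5+9=14
a = 7: 7+-2=5, 7+1=8, 7+5=12, 7+9=16
a = 9: 9+-2=7, 9+1=10, 9+5=14, 9+9=18
a = 10: 10+-2=8, 10+1=11, 10+5=15, 10+9=19
a = 12: 12+-2=10, 12+1=13, 12+5=17, 12+9=21
Collecting distinct sums: A + B = {3, 5, 6, 7, 8, 10, 11, 12, 13, 14, 15, 16, 17, 18, 19, 21}
|A + B| = 16

A + B = {3, 5, 6, 7, 8, 10, 11, 12, 13, 14, 15, 16, 17, 18, 19, 21}


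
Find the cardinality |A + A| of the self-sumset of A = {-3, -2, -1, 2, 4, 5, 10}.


A + A = {a + a' : a, a' ∈ A}; |A| = 7.
General bounds: 2|A| - 1 ≤ |A + A| ≤ |A|(|A|+1)/2, i.e. 13 ≤ |A + A| ≤ 28.
Lower bound 2|A|-1 is attained iff A is an arithmetic progression.
Enumerate sums a + a' for a ≤ a' (symmetric, so this suffices):
a = -3: -3+-3=-6, -3+-2=-5, -3+-1=-4, -3+2=-1, -3+4=1, -3+5=2, -3+10=7
a = -2: -2+-2=-4, -2+-1=-3, -2+2=0, -2+4=2, -2+5=3, -2+10=8
a = -1: -1+-1=-2, -1+2=1, -1+4=3, -1+5=4, -1+10=9
a = 2: 2+2=4, 2+4=6, 2+5=7, 2+10=12
a = 4: 4+4=8, 4+5=9, 4+10=14
a = 5: 5+5=10, 5+10=15
a = 10: 10+10=20
Distinct sums: {-6, -5, -4, -3, -2, -1, 0, 1, 2, 3, 4, 6, 7, 8, 9, 10, 12, 14, 15, 20}
|A + A| = 20

|A + A| = 20


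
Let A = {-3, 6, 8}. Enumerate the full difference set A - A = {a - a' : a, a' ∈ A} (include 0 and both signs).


A - A = {a - a' : a, a' ∈ A}.
Compute a - a' for each ordered pair (a, a'):
a = -3: -3--3=0, -3-6=-9, -3-8=-11
a = 6: 6--3=9, 6-6=0, 6-8=-2
a = 8: 8--3=11, 8-6=2, 8-8=0
Collecting distinct values (and noting 0 appears from a-a):
A - A = {-11, -9, -2, 0, 2, 9, 11}
|A - A| = 7

A - A = {-11, -9, -2, 0, 2, 9, 11}


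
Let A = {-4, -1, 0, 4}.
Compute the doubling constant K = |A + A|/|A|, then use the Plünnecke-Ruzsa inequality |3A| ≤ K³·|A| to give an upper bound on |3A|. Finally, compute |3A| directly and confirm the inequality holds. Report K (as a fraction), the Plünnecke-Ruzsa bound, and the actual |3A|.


|A| = 4.
Step 1: Compute A + A by enumerating all 16 pairs.
A + A = {-8, -5, -4, -2, -1, 0, 3, 4, 8}, so |A + A| = 9.
Step 2: Doubling constant K = |A + A|/|A| = 9/4 = 9/4 ≈ 2.2500.
Step 3: Plünnecke-Ruzsa gives |3A| ≤ K³·|A| = (2.2500)³ · 4 ≈ 45.5625.
Step 4: Compute 3A = A + A + A directly by enumerating all triples (a,b,c) ∈ A³; |3A| = 16.
Step 5: Check 16 ≤ 45.5625? Yes ✓.

K = 9/4, Plünnecke-Ruzsa bound K³|A| ≈ 45.5625, |3A| = 16, inequality holds.


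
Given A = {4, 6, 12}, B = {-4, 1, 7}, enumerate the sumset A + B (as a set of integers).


A + B = {a + b : a ∈ A, b ∈ B}.
Enumerate all |A|·|B| = 3·3 = 9 pairs (a, b) and collect distinct sums.
a = 4: 4+-4=0, 4+1=5, 4+7=11
a = 6: 6+-4=2, 6+1=7, 6+7=13
a = 12: 12+-4=8, 12+1=13, 12+7=19
Collecting distinct sums: A + B = {0, 2, 5, 7, 8, 11, 13, 19}
|A + B| = 8

A + B = {0, 2, 5, 7, 8, 11, 13, 19}


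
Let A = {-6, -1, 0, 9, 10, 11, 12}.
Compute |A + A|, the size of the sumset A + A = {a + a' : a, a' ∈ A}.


A + A = {a + a' : a, a' ∈ A}; |A| = 7.
General bounds: 2|A| - 1 ≤ |A + A| ≤ |A|(|A|+1)/2, i.e. 13 ≤ |A + A| ≤ 28.
Lower bound 2|A|-1 is attained iff A is an arithmetic progression.
Enumerate sums a + a' for a ≤ a' (symmetric, so this suffices):
a = -6: -6+-6=-12, -6+-1=-7, -6+0=-6, -6+9=3, -6+10=4, -6+11=5, -6+12=6
a = -1: -1+-1=-2, -1+0=-1, -1+9=8, -1+10=9, -1+11=10, -1+12=11
a = 0: 0+0=0, 0+9=9, 0+10=10, 0+11=11, 0+12=12
a = 9: 9+9=18, 9+10=19, 9+11=20, 9+12=21
a = 10: 10+10=20, 10+11=21, 10+12=22
a = 11: 11+11=22, 11+12=23
a = 12: 12+12=24
Distinct sums: {-12, -7, -6, -2, -1, 0, 3, 4, 5, 6, 8, 9, 10, 11, 12, 18, 19, 20, 21, 22, 23, 24}
|A + A| = 22

|A + A| = 22


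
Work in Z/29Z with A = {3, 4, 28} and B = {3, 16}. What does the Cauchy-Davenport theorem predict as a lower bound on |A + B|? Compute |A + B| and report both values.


Cauchy-Davenport: |A + B| ≥ min(p, |A| + |B| - 1) for A, B nonempty in Z/pZ.
|A| = 3, |B| = 2, p = 29.
CD lower bound = min(29, 3 + 2 - 1) = min(29, 4) = 4.
Compute A + B mod 29 directly:
a = 3: 3+3=6, 3+16=19
a = 4: 4+3=7, 4+16=20
a = 28: 28+3=2, 28+16=15
A + B = {2, 6, 7, 15, 19, 20}, so |A + B| = 6.
Verify: 6 ≥ 4? Yes ✓.

CD lower bound = 4, actual |A + B| = 6.


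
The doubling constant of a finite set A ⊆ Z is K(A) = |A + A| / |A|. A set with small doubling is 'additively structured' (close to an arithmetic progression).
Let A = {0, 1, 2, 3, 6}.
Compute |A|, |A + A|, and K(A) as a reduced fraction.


|A| = 5.
Compute A + A by enumerating all 25 pairs.
A + A = {0, 1, 2, 3, 4, 5, 6, 7, 8, 9, 12}, so |A + A| = 11.
K = |A + A| / |A| = 11/5 (already in lowest terms) ≈ 2.2000.
Reference: AP of size 5 gives K = 9/5 ≈ 1.8000; a fully generic set of size 5 gives K ≈ 3.0000.

|A| = 5, |A + A| = 11, K = 11/5.


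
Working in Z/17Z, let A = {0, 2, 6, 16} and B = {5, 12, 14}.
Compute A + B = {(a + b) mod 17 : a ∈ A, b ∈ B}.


Work in Z/17Z: reduce every sum a + b modulo 17.
Enumerate all 12 pairs:
a = 0: 0+5=5, 0+12=12, 0+14=14
a = 2: 2+5=7, 2+12=14, 2+14=16
a = 6: 6+5=11, 6+12=1, 6+14=3
a = 16: 16+5=4, 16+12=11, 16+14=13
Distinct residues collected: {1, 3, 4, 5, 7, 11, 12, 13, 14, 16}
|A + B| = 10 (out of 17 total residues).

A + B = {1, 3, 4, 5, 7, 11, 12, 13, 14, 16}


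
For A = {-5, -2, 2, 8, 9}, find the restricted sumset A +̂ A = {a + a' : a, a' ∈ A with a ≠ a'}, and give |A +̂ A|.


Restricted sumset: A +̂ A = {a + a' : a ∈ A, a' ∈ A, a ≠ a'}.
Equivalently, take A + A and drop any sum 2a that is achievable ONLY as a + a for a ∈ A (i.e. sums representable only with equal summands).
Enumerate pairs (a, a') with a < a' (symmetric, so each unordered pair gives one sum; this covers all a ≠ a'):
  -5 + -2 = -7
  -5 + 2 = -3
  -5 + 8 = 3
  -5 + 9 = 4
  -2 + 2 = 0
  -2 + 8 = 6
  -2 + 9 = 7
  2 + 8 = 10
  2 + 9 = 11
  8 + 9 = 17
Collected distinct sums: {-7, -3, 0, 3, 4, 6, 7, 10, 11, 17}
|A +̂ A| = 10
(Reference bound: |A +̂ A| ≥ 2|A| - 3 for |A| ≥ 2, with |A| = 5 giving ≥ 7.)

|A +̂ A| = 10


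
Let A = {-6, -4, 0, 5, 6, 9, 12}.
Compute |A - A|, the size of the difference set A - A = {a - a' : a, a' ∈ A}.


A - A = {a - a' : a, a' ∈ A}; |A| = 7.
Bounds: 2|A|-1 ≤ |A - A| ≤ |A|² - |A| + 1, i.e. 13 ≤ |A - A| ≤ 43.
Note: 0 ∈ A - A always (from a - a). The set is symmetric: if d ∈ A - A then -d ∈ A - A.
Enumerate nonzero differences d = a - a' with a > a' (then include -d):
Positive differences: {1, 2, 3, 4, 5, 6, 7, 9, 10, 11, 12, 13, 15, 16, 18}
Full difference set: {0} ∪ (positive diffs) ∪ (negative diffs).
|A - A| = 1 + 2·15 = 31 (matches direct enumeration: 31).

|A - A| = 31


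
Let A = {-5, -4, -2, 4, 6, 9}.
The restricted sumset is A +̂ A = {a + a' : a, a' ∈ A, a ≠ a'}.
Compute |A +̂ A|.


Restricted sumset: A +̂ A = {a + a' : a ∈ A, a' ∈ A, a ≠ a'}.
Equivalently, take A + A and drop any sum 2a that is achievable ONLY as a + a for a ∈ A (i.e. sums representable only with equal summands).
Enumerate pairs (a, a') with a < a' (symmetric, so each unordered pair gives one sum; this covers all a ≠ a'):
  -5 + -4 = -9
  -5 + -2 = -7
  -5 + 4 = -1
  -5 + 6 = 1
  -5 + 9 = 4
  -4 + -2 = -6
  -4 + 4 = 0
  -4 + 6 = 2
  -4 + 9 = 5
  -2 + 4 = 2
  -2 + 6 = 4
  -2 + 9 = 7
  4 + 6 = 10
  4 + 9 = 13
  6 + 9 = 15
Collected distinct sums: {-9, -7, -6, -1, 0, 1, 2, 4, 5, 7, 10, 13, 15}
|A +̂ A| = 13
(Reference bound: |A +̂ A| ≥ 2|A| - 3 for |A| ≥ 2, with |A| = 6 giving ≥ 9.)

|A +̂ A| = 13


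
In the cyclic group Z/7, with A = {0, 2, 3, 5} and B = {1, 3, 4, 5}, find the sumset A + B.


Work in Z/7Z: reduce every sum a + b modulo 7.
Enumerate all 16 pairs:
a = 0: 0+1=1, 0+3=3, 0+4=4, 0+5=5
a = 2: 2+1=3, 2+3=5, 2+4=6, 2+5=0
a = 3: 3+1=4, 3+3=6, 3+4=0, 3+5=1
a = 5: 5+1=6, 5+3=1, 5+4=2, 5+5=3
Distinct residues collected: {0, 1, 2, 3, 4, 5, 6}
|A + B| = 7 (out of 7 total residues).

A + B = {0, 1, 2, 3, 4, 5, 6}


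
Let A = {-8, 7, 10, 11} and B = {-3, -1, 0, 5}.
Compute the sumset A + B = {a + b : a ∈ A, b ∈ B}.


A + B = {a + b : a ∈ A, b ∈ B}.
Enumerate all |A|·|B| = 4·4 = 16 pairs (a, b) and collect distinct sums.
a = -8: -8+-3=-11, -8+-1=-9, -8+0=-8, -8+5=-3
a = 7: 7+-3=4, 7+-1=6, 7+0=7, 7+5=12
a = 10: 10+-3=7, 10+-1=9, 10+0=10, 10+5=15
a = 11: 11+-3=8, 11+-1=10, 11+0=11, 11+5=16
Collecting distinct sums: A + B = {-11, -9, -8, -3, 4, 6, 7, 8, 9, 10, 11, 12, 15, 16}
|A + B| = 14

A + B = {-11, -9, -8, -3, 4, 6, 7, 8, 9, 10, 11, 12, 15, 16}


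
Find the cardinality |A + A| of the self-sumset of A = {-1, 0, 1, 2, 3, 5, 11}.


A + A = {a + a' : a, a' ∈ A}; |A| = 7.
General bounds: 2|A| - 1 ≤ |A + A| ≤ |A|(|A|+1)/2, i.e. 13 ≤ |A + A| ≤ 28.
Lower bound 2|A|-1 is attained iff A is an arithmetic progression.
Enumerate sums a + a' for a ≤ a' (symmetric, so this suffices):
a = -1: -1+-1=-2, -1+0=-1, -1+1=0, -1+2=1, -1+3=2, -1+5=4, -1+11=10
a = 0: 0+0=0, 0+1=1, 0+2=2, 0+3=3, 0+5=5, 0+11=11
a = 1: 1+1=2, 1+2=3, 1+3=4, 1+5=6, 1+11=12
a = 2: 2+2=4, 2+3=5, 2+5=7, 2+11=13
a = 3: 3+3=6, 3+5=8, 3+11=14
a = 5: 5+5=10, 5+11=16
a = 11: 11+11=22
Distinct sums: {-2, -1, 0, 1, 2, 3, 4, 5, 6, 7, 8, 10, 11, 12, 13, 14, 16, 22}
|A + A| = 18

|A + A| = 18


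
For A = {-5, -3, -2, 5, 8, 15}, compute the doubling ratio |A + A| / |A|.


|A| = 6.
Compute A + A by enumerating all 36 pairs.
A + A = {-10, -8, -7, -6, -5, -4, 0, 2, 3, 5, 6, 10, 12, 13, 16, 20, 23, 30}, so |A + A| = 18.
K = |A + A| / |A| = 18/6 = 3/1 ≈ 3.0000.
Reference: AP of size 6 gives K = 11/6 ≈ 1.8333; a fully generic set of size 6 gives K ≈ 3.5000.

|A| = 6, |A + A| = 18, K = 18/6 = 3/1.


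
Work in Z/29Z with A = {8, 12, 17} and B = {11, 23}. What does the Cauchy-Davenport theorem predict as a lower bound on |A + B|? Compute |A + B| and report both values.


Cauchy-Davenport: |A + B| ≥ min(p, |A| + |B| - 1) for A, B nonempty in Z/pZ.
|A| = 3, |B| = 2, p = 29.
CD lower bound = min(29, 3 + 2 - 1) = min(29, 4) = 4.
Compute A + B mod 29 directly:
a = 8: 8+11=19, 8+23=2
a = 12: 12+11=23, 12+23=6
a = 17: 17+11=28, 17+23=11
A + B = {2, 6, 11, 19, 23, 28}, so |A + B| = 6.
Verify: 6 ≥ 4? Yes ✓.

CD lower bound = 4, actual |A + B| = 6.


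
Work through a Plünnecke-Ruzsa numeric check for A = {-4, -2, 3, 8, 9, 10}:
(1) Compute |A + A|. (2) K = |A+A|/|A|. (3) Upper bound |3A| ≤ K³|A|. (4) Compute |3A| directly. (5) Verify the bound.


|A| = 6.
Step 1: Compute A + A by enumerating all 36 pairs.
A + A = {-8, -6, -4, -1, 1, 4, 5, 6, 7, 8, 11, 12, 13, 16, 17, 18, 19, 20}, so |A + A| = 18.
Step 2: Doubling constant K = |A + A|/|A| = 18/6 = 18/6 ≈ 3.0000.
Step 3: Plünnecke-Ruzsa gives |3A| ≤ K³·|A| = (3.0000)³ · 6 ≈ 162.0000.
Step 4: Compute 3A = A + A + A directly by enumerating all triples (a,b,c) ∈ A³; |3A| = 38.
Step 5: Check 38 ≤ 162.0000? Yes ✓.

K = 18/6, Plünnecke-Ruzsa bound K³|A| ≈ 162.0000, |3A| = 38, inequality holds.


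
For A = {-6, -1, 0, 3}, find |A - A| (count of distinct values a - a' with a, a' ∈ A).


A - A = {a - a' : a, a' ∈ A}; |A| = 4.
Bounds: 2|A|-1 ≤ |A - A| ≤ |A|² - |A| + 1, i.e. 7 ≤ |A - A| ≤ 13.
Note: 0 ∈ A - A always (from a - a). The set is symmetric: if d ∈ A - A then -d ∈ A - A.
Enumerate nonzero differences d = a - a' with a > a' (then include -d):
Positive differences: {1, 3, 4, 5, 6, 9}
Full difference set: {0} ∪ (positive diffs) ∪ (negative diffs).
|A - A| = 1 + 2·6 = 13 (matches direct enumeration: 13).

|A - A| = 13


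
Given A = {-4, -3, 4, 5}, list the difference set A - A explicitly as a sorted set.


A - A = {a - a' : a, a' ∈ A}.
Compute a - a' for each ordered pair (a, a'):
a = -4: -4--4=0, -4--3=-1, -4-4=-8, -4-5=-9
a = -3: -3--4=1, -3--3=0, -3-4=-7, -3-5=-8
a = 4: 4--4=8, 4--3=7, 4-4=0, 4-5=-1
a = 5: 5--4=9, 5--3=8, 5-4=1, 5-5=0
Collecting distinct values (and noting 0 appears from a-a):
A - A = {-9, -8, -7, -1, 0, 1, 7, 8, 9}
|A - A| = 9

A - A = {-9, -8, -7, -1, 0, 1, 7, 8, 9}


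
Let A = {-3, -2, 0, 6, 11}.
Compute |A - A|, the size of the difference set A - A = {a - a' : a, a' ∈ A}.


A - A = {a - a' : a, a' ∈ A}; |A| = 5.
Bounds: 2|A|-1 ≤ |A - A| ≤ |A|² - |A| + 1, i.e. 9 ≤ |A - A| ≤ 21.
Note: 0 ∈ A - A always (from a - a). The set is symmetric: if d ∈ A - A then -d ∈ A - A.
Enumerate nonzero differences d = a - a' with a > a' (then include -d):
Positive differences: {1, 2, 3, 5, 6, 8, 9, 11, 13, 14}
Full difference set: {0} ∪ (positive diffs) ∪ (negative diffs).
|A - A| = 1 + 2·10 = 21 (matches direct enumeration: 21).

|A - A| = 21


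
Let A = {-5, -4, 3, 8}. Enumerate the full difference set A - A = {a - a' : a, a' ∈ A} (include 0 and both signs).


A - A = {a - a' : a, a' ∈ A}.
Compute a - a' for each ordered pair (a, a'):
a = -5: -5--5=0, -5--4=-1, -5-3=-8, -5-8=-13
a = -4: -4--5=1, -4--4=0, -4-3=-7, -4-8=-12
a = 3: 3--5=8, 3--4=7, 3-3=0, 3-8=-5
a = 8: 8--5=13, 8--4=12, 8-3=5, 8-8=0
Collecting distinct values (and noting 0 appears from a-a):
A - A = {-13, -12, -8, -7, -5, -1, 0, 1, 5, 7, 8, 12, 13}
|A - A| = 13

A - A = {-13, -12, -8, -7, -5, -1, 0, 1, 5, 7, 8, 12, 13}


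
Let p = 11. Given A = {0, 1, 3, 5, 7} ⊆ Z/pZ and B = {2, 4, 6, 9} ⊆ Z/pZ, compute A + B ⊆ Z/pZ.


Work in Z/11Z: reduce every sum a + b modulo 11.
Enumerate all 20 pairs:
a = 0: 0+2=2, 0+4=4, 0+6=6, 0+9=9
a = 1: 1+2=3, 1+4=5, 1+6=7, 1+9=10
a = 3: 3+2=5, 3+4=7, 3+6=9, 3+9=1
a = 5: 5+2=7, 5+4=9, 5+6=0, 5+9=3
a = 7: 7+2=9, 7+4=0, 7+6=2, 7+9=5
Distinct residues collected: {0, 1, 2, 3, 4, 5, 6, 7, 9, 10}
|A + B| = 10 (out of 11 total residues).

A + B = {0, 1, 2, 3, 4, 5, 6, 7, 9, 10}


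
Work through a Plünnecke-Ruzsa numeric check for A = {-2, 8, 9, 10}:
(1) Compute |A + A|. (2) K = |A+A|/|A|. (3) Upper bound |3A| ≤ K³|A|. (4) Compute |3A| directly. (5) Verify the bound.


|A| = 4.
Step 1: Compute A + A by enumerating all 16 pairs.
A + A = {-4, 6, 7, 8, 16, 17, 18, 19, 20}, so |A + A| = 9.
Step 2: Doubling constant K = |A + A|/|A| = 9/4 = 9/4 ≈ 2.2500.
Step 3: Plünnecke-Ruzsa gives |3A| ≤ K³·|A| = (2.2500)³ · 4 ≈ 45.5625.
Step 4: Compute 3A = A + A + A directly by enumerating all triples (a,b,c) ∈ A³; |3A| = 16.
Step 5: Check 16 ≤ 45.5625? Yes ✓.

K = 9/4, Plünnecke-Ruzsa bound K³|A| ≈ 45.5625, |3A| = 16, inequality holds.


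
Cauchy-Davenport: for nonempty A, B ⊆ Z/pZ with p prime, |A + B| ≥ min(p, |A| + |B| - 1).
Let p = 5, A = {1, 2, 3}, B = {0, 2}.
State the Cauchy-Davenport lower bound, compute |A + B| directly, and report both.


Cauchy-Davenport: |A + B| ≥ min(p, |A| + |B| - 1) for A, B nonempty in Z/pZ.
|A| = 3, |B| = 2, p = 5.
CD lower bound = min(5, 3 + 2 - 1) = min(5, 4) = 4.
Compute A + B mod 5 directly:
a = 1: 1+0=1, 1+2=3
a = 2: 2+0=2, 2+2=4
a = 3: 3+0=3, 3+2=0
A + B = {0, 1, 2, 3, 4}, so |A + B| = 5.
Verify: 5 ≥ 4? Yes ✓.

CD lower bound = 4, actual |A + B| = 5.


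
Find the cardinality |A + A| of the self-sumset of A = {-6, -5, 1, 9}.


A + A = {a + a' : a, a' ∈ A}; |A| = 4.
General bounds: 2|A| - 1 ≤ |A + A| ≤ |A|(|A|+1)/2, i.e. 7 ≤ |A + A| ≤ 10.
Lower bound 2|A|-1 is attained iff A is an arithmetic progression.
Enumerate sums a + a' for a ≤ a' (symmetric, so this suffices):
a = -6: -6+-6=-12, -6+-5=-11, -6+1=-5, -6+9=3
a = -5: -5+-5=-10, -5+1=-4, -5+9=4
a = 1: 1+1=2, 1+9=10
a = 9: 9+9=18
Distinct sums: {-12, -11, -10, -5, -4, 2, 3, 4, 10, 18}
|A + A| = 10

|A + A| = 10


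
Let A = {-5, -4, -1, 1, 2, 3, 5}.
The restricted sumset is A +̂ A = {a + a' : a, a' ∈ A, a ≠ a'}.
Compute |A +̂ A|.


Restricted sumset: A +̂ A = {a + a' : a ∈ A, a' ∈ A, a ≠ a'}.
Equivalently, take A + A and drop any sum 2a that is achievable ONLY as a + a for a ∈ A (i.e. sums representable only with equal summands).
Enumerate pairs (a, a') with a < a' (symmetric, so each unordered pair gives one sum; this covers all a ≠ a'):
  -5 + -4 = -9
  -5 + -1 = -6
  -5 + 1 = -4
  -5 + 2 = -3
  -5 + 3 = -2
  -5 + 5 = 0
  -4 + -1 = -5
  -4 + 1 = -3
  -4 + 2 = -2
  -4 + 3 = -1
  -4 + 5 = 1
  -1 + 1 = 0
  -1 + 2 = 1
  -1 + 3 = 2
  -1 + 5 = 4
  1 + 2 = 3
  1 + 3 = 4
  1 + 5 = 6
  2 + 3 = 5
  2 + 5 = 7
  3 + 5 = 8
Collected distinct sums: {-9, -6, -5, -4, -3, -2, -1, 0, 1, 2, 3, 4, 5, 6, 7, 8}
|A +̂ A| = 16
(Reference bound: |A +̂ A| ≥ 2|A| - 3 for |A| ≥ 2, with |A| = 7 giving ≥ 11.)

|A +̂ A| = 16


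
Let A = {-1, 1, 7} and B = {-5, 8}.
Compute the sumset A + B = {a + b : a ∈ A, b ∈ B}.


A + B = {a + b : a ∈ A, b ∈ B}.
Enumerate all |A|·|B| = 3·2 = 6 pairs (a, b) and collect distinct sums.
a = -1: -1+-5=-6, -1+8=7
a = 1: 1+-5=-4, 1+8=9
a = 7: 7+-5=2, 7+8=15
Collecting distinct sums: A + B = {-6, -4, 2, 7, 9, 15}
|A + B| = 6

A + B = {-6, -4, 2, 7, 9, 15}


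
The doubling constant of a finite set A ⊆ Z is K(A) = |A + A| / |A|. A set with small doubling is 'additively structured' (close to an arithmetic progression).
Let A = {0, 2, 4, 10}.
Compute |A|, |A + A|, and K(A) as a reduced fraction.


|A| = 4.
Compute A + A by enumerating all 16 pairs.
A + A = {0, 2, 4, 6, 8, 10, 12, 14, 20}, so |A + A| = 9.
K = |A + A| / |A| = 9/4 (already in lowest terms) ≈ 2.2500.
Reference: AP of size 4 gives K = 7/4 ≈ 1.7500; a fully generic set of size 4 gives K ≈ 2.5000.

|A| = 4, |A + A| = 9, K = 9/4.


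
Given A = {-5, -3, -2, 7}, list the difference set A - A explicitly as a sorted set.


A - A = {a - a' : a, a' ∈ A}.
Compute a - a' for each ordered pair (a, a'):
a = -5: -5--5=0, -5--3=-2, -5--2=-3, -5-7=-12
a = -3: -3--5=2, -3--3=0, -3--2=-1, -3-7=-10
a = -2: -2--5=3, -2--3=1, -2--2=0, -2-7=-9
a = 7: 7--5=12, 7--3=10, 7--2=9, 7-7=0
Collecting distinct values (and noting 0 appears from a-a):
A - A = {-12, -10, -9, -3, -2, -1, 0, 1, 2, 3, 9, 10, 12}
|A - A| = 13

A - A = {-12, -10, -9, -3, -2, -1, 0, 1, 2, 3, 9, 10, 12}


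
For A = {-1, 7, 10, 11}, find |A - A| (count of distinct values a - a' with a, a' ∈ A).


A - A = {a - a' : a, a' ∈ A}; |A| = 4.
Bounds: 2|A|-1 ≤ |A - A| ≤ |A|² - |A| + 1, i.e. 7 ≤ |A - A| ≤ 13.
Note: 0 ∈ A - A always (from a - a). The set is symmetric: if d ∈ A - A then -d ∈ A - A.
Enumerate nonzero differences d = a - a' with a > a' (then include -d):
Positive differences: {1, 3, 4, 8, 11, 12}
Full difference set: {0} ∪ (positive diffs) ∪ (negative diffs).
|A - A| = 1 + 2·6 = 13 (matches direct enumeration: 13).

|A - A| = 13


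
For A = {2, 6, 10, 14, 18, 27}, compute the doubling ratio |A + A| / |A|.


|A| = 6.
Compute A + A by enumerating all 36 pairs.
A + A = {4, 8, 12, 16, 20, 24, 28, 29, 32, 33, 36, 37, 41, 45, 54}, so |A + A| = 15.
K = |A + A| / |A| = 15/6 = 5/2 ≈ 2.5000.
Reference: AP of size 6 gives K = 11/6 ≈ 1.8333; a fully generic set of size 6 gives K ≈ 3.5000.

|A| = 6, |A + A| = 15, K = 15/6 = 5/2.


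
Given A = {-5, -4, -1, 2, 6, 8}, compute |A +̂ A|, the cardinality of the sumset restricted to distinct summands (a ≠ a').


Restricted sumset: A +̂ A = {a + a' : a ∈ A, a' ∈ A, a ≠ a'}.
Equivalently, take A + A and drop any sum 2a that is achievable ONLY as a + a for a ∈ A (i.e. sums representable only with equal summands).
Enumerate pairs (a, a') with a < a' (symmetric, so each unordered pair gives one sum; this covers all a ≠ a'):
  -5 + -4 = -9
  -5 + -1 = -6
  -5 + 2 = -3
  -5 + 6 = 1
  -5 + 8 = 3
  -4 + -1 = -5
  -4 + 2 = -2
  -4 + 6 = 2
  -4 + 8 = 4
  -1 + 2 = 1
  -1 + 6 = 5
  -1 + 8 = 7
  2 + 6 = 8
  2 + 8 = 10
  6 + 8 = 14
Collected distinct sums: {-9, -6, -5, -3, -2, 1, 2, 3, 4, 5, 7, 8, 10, 14}
|A +̂ A| = 14
(Reference bound: |A +̂ A| ≥ 2|A| - 3 for |A| ≥ 2, with |A| = 6 giving ≥ 9.)

|A +̂ A| = 14


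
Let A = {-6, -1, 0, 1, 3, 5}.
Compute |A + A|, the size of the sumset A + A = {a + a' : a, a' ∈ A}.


A + A = {a + a' : a, a' ∈ A}; |A| = 6.
General bounds: 2|A| - 1 ≤ |A + A| ≤ |A|(|A|+1)/2, i.e. 11 ≤ |A + A| ≤ 21.
Lower bound 2|A|-1 is attained iff A is an arithmetic progression.
Enumerate sums a + a' for a ≤ a' (symmetric, so this suffices):
a = -6: -6+-6=-12, -6+-1=-7, -6+0=-6, -6+1=-5, -6+3=-3, -6+5=-1
a = -1: -1+-1=-2, -1+0=-1, -1+1=0, -1+3=2, -1+5=4
a = 0: 0+0=0, 0+1=1, 0+3=3, 0+5=5
a = 1: 1+1=2, 1+3=4, 1+5=6
a = 3: 3+3=6, 3+5=8
a = 5: 5+5=10
Distinct sums: {-12, -7, -6, -5, -3, -2, -1, 0, 1, 2, 3, 4, 5, 6, 8, 10}
|A + A| = 16

|A + A| = 16


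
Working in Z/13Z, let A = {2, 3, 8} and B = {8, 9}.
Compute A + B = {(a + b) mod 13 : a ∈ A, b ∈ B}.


Work in Z/13Z: reduce every sum a + b modulo 13.
Enumerate all 6 pairs:
a = 2: 2+8=10, 2+9=11
a = 3: 3+8=11, 3+9=12
a = 8: 8+8=3, 8+9=4
Distinct residues collected: {3, 4, 10, 11, 12}
|A + B| = 5 (out of 13 total residues).

A + B = {3, 4, 10, 11, 12}


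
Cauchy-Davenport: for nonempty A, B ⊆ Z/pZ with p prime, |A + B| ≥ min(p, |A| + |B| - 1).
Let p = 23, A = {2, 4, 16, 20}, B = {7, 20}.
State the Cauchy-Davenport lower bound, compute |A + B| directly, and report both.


Cauchy-Davenport: |A + B| ≥ min(p, |A| + |B| - 1) for A, B nonempty in Z/pZ.
|A| = 4, |B| = 2, p = 23.
CD lower bound = min(23, 4 + 2 - 1) = min(23, 5) = 5.
Compute A + B mod 23 directly:
a = 2: 2+7=9, 2+20=22
a = 4: 4+7=11, 4+20=1
a = 16: 16+7=0, 16+20=13
a = 20: 20+7=4, 20+20=17
A + B = {0, 1, 4, 9, 11, 13, 17, 22}, so |A + B| = 8.
Verify: 8 ≥ 5? Yes ✓.

CD lower bound = 5, actual |A + B| = 8.


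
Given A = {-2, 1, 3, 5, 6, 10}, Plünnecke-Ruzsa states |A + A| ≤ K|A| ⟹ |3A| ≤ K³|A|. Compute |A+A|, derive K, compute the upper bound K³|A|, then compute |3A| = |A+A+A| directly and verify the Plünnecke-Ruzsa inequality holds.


|A| = 6.
Step 1: Compute A + A by enumerating all 36 pairs.
A + A = {-4, -1, 1, 2, 3, 4, 6, 7, 8, 9, 10, 11, 12, 13, 15, 16, 20}, so |A + A| = 17.
Step 2: Doubling constant K = |A + A|/|A| = 17/6 = 17/6 ≈ 2.8333.
Step 3: Plünnecke-Ruzsa gives |3A| ≤ K³·|A| = (2.8333)³ · 6 ≈ 136.4722.
Step 4: Compute 3A = A + A + A directly by enumerating all triples (a,b,c) ∈ A³; |3A| = 30.
Step 5: Check 30 ≤ 136.4722? Yes ✓.

K = 17/6, Plünnecke-Ruzsa bound K³|A| ≈ 136.4722, |3A| = 30, inequality holds.


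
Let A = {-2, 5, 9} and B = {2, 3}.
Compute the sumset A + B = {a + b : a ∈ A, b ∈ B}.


A + B = {a + b : a ∈ A, b ∈ B}.
Enumerate all |A|·|B| = 3·2 = 6 pairs (a, b) and collect distinct sums.
a = -2: -2+2=0, -2+3=1
a = 5: 5+2=7, 5+3=8
a = 9: 9+2=11, 9+3=12
Collecting distinct sums: A + B = {0, 1, 7, 8, 11, 12}
|A + B| = 6

A + B = {0, 1, 7, 8, 11, 12}


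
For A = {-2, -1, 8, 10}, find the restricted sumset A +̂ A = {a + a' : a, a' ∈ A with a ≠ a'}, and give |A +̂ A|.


Restricted sumset: A +̂ A = {a + a' : a ∈ A, a' ∈ A, a ≠ a'}.
Equivalently, take A + A and drop any sum 2a that is achievable ONLY as a + a for a ∈ A (i.e. sums representable only with equal summands).
Enumerate pairs (a, a') with a < a' (symmetric, so each unordered pair gives one sum; this covers all a ≠ a'):
  -2 + -1 = -3
  -2 + 8 = 6
  -2 + 10 = 8
  -1 + 8 = 7
  -1 + 10 = 9
  8 + 10 = 18
Collected distinct sums: {-3, 6, 7, 8, 9, 18}
|A +̂ A| = 6
(Reference bound: |A +̂ A| ≥ 2|A| - 3 for |A| ≥ 2, with |A| = 4 giving ≥ 5.)

|A +̂ A| = 6


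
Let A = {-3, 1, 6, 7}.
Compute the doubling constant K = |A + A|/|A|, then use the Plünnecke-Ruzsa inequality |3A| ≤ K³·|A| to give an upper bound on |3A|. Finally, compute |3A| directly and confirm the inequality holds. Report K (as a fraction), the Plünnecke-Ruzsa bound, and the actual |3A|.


|A| = 4.
Step 1: Compute A + A by enumerating all 16 pairs.
A + A = {-6, -2, 2, 3, 4, 7, 8, 12, 13, 14}, so |A + A| = 10.
Step 2: Doubling constant K = |A + A|/|A| = 10/4 = 10/4 ≈ 2.5000.
Step 3: Plünnecke-Ruzsa gives |3A| ≤ K³·|A| = (2.5000)³ · 4 ≈ 62.5000.
Step 4: Compute 3A = A + A + A directly by enumerating all triples (a,b,c) ∈ A³; |3A| = 19.
Step 5: Check 19 ≤ 62.5000? Yes ✓.

K = 10/4, Plünnecke-Ruzsa bound K³|A| ≈ 62.5000, |3A| = 19, inequality holds.


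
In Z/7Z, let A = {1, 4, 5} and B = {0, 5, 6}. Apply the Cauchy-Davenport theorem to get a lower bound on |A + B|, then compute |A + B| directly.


Cauchy-Davenport: |A + B| ≥ min(p, |A| + |B| - 1) for A, B nonempty in Z/pZ.
|A| = 3, |B| = 3, p = 7.
CD lower bound = min(7, 3 + 3 - 1) = min(7, 5) = 5.
Compute A + B mod 7 directly:
a = 1: 1+0=1, 1+5=6, 1+6=0
a = 4: 4+0=4, 4+5=2, 4+6=3
a = 5: 5+0=5, 5+5=3, 5+6=4
A + B = {0, 1, 2, 3, 4, 5, 6}, so |A + B| = 7.
Verify: 7 ≥ 5? Yes ✓.

CD lower bound = 5, actual |A + B| = 7.


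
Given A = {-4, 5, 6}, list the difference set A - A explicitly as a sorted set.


A - A = {a - a' : a, a' ∈ A}.
Compute a - a' for each ordered pair (a, a'):
a = -4: -4--4=0, -4-5=-9, -4-6=-10
a = 5: 5--4=9, 5-5=0, 5-6=-1
a = 6: 6--4=10, 6-5=1, 6-6=0
Collecting distinct values (and noting 0 appears from a-a):
A - A = {-10, -9, -1, 0, 1, 9, 10}
|A - A| = 7

A - A = {-10, -9, -1, 0, 1, 9, 10}


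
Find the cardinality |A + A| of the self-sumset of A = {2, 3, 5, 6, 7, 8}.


A + A = {a + a' : a, a' ∈ A}; |A| = 6.
General bounds: 2|A| - 1 ≤ |A + A| ≤ |A|(|A|+1)/2, i.e. 11 ≤ |A + A| ≤ 21.
Lower bound 2|A|-1 is attained iff A is an arithmetic progression.
Enumerate sums a + a' for a ≤ a' (symmetric, so this suffices):
a = 2: 2+2=4, 2+3=5, 2+5=7, 2+6=8, 2+7=9, 2+8=10
a = 3: 3+3=6, 3+5=8, 3+6=9, 3+7=10, 3+8=11
a = 5: 5+5=10, 5+6=11, 5+7=12, 5+8=13
a = 6: 6+6=12, 6+7=13, 6+8=14
a = 7: 7+7=14, 7+8=15
a = 8: 8+8=16
Distinct sums: {4, 5, 6, 7, 8, 9, 10, 11, 12, 13, 14, 15, 16}
|A + A| = 13

|A + A| = 13


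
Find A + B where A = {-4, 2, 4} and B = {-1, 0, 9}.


A + B = {a + b : a ∈ A, b ∈ B}.
Enumerate all |A|·|B| = 3·3 = 9 pairs (a, b) and collect distinct sums.
a = -4: -4+-1=-5, -4+0=-4, -4+9=5
a = 2: 2+-1=1, 2+0=2, 2+9=11
a = 4: 4+-1=3, 4+0=4, 4+9=13
Collecting distinct sums: A + B = {-5, -4, 1, 2, 3, 4, 5, 11, 13}
|A + B| = 9

A + B = {-5, -4, 1, 2, 3, 4, 5, 11, 13}


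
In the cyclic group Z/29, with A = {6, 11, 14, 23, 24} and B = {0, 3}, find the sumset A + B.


Work in Z/29Z: reduce every sum a + b modulo 29.
Enumerate all 10 pairs:
a = 6: 6+0=6, 6+3=9
a = 11: 11+0=11, 11+3=14
a = 14: 14+0=14, 14+3=17
a = 23: 23+0=23, 23+3=26
a = 24: 24+0=24, 24+3=27
Distinct residues collected: {6, 9, 11, 14, 17, 23, 24, 26, 27}
|A + B| = 9 (out of 29 total residues).

A + B = {6, 9, 11, 14, 17, 23, 24, 26, 27}


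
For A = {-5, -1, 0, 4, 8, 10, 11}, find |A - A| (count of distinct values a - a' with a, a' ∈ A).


A - A = {a - a' : a, a' ∈ A}; |A| = 7.
Bounds: 2|A|-1 ≤ |A - A| ≤ |A|² - |A| + 1, i.e. 13 ≤ |A - A| ≤ 43.
Note: 0 ∈ A - A always (from a - a). The set is symmetric: if d ∈ A - A then -d ∈ A - A.
Enumerate nonzero differences d = a - a' with a > a' (then include -d):
Positive differences: {1, 2, 3, 4, 5, 6, 7, 8, 9, 10, 11, 12, 13, 15, 16}
Full difference set: {0} ∪ (positive diffs) ∪ (negative diffs).
|A - A| = 1 + 2·15 = 31 (matches direct enumeration: 31).

|A - A| = 31


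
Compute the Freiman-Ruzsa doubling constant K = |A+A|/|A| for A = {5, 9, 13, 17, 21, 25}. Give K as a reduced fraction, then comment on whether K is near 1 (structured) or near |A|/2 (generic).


|A| = 6.
Compute A + A by enumerating all 36 pairs.
A + A = {10, 14, 18, 22, 26, 30, 34, 38, 42, 46, 50}, so |A + A| = 11.
K = |A + A| / |A| = 11/6 (already in lowest terms) ≈ 1.8333.
Reference: AP of size 6 gives K = 11/6 ≈ 1.8333; a fully generic set of size 6 gives K ≈ 3.5000.

|A| = 6, |A + A| = 11, K = 11/6.


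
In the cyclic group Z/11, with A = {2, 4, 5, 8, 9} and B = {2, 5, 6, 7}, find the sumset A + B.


Work in Z/11Z: reduce every sum a + b modulo 11.
Enumerate all 20 pairs:
a = 2: 2+2=4, 2+5=7, 2+6=8, 2+7=9
a = 4: 4+2=6, 4+5=9, 4+6=10, 4+7=0
a = 5: 5+2=7, 5+5=10, 5+6=0, 5+7=1
a = 8: 8+2=10, 8+5=2, 8+6=3, 8+7=4
a = 9: 9+2=0, 9+5=3, 9+6=4, 9+7=5
Distinct residues collected: {0, 1, 2, 3, 4, 5, 6, 7, 8, 9, 10}
|A + B| = 11 (out of 11 total residues).

A + B = {0, 1, 2, 3, 4, 5, 6, 7, 8, 9, 10}


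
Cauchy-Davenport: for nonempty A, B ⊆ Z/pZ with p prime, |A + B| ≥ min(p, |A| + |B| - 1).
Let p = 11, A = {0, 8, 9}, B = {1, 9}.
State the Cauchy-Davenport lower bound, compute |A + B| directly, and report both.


Cauchy-Davenport: |A + B| ≥ min(p, |A| + |B| - 1) for A, B nonempty in Z/pZ.
|A| = 3, |B| = 2, p = 11.
CD lower bound = min(11, 3 + 2 - 1) = min(11, 4) = 4.
Compute A + B mod 11 directly:
a = 0: 0+1=1, 0+9=9
a = 8: 8+1=9, 8+9=6
a = 9: 9+1=10, 9+9=7
A + B = {1, 6, 7, 9, 10}, so |A + B| = 5.
Verify: 5 ≥ 4? Yes ✓.

CD lower bound = 4, actual |A + B| = 5.


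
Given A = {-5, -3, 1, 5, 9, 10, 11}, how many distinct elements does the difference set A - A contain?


A - A = {a - a' : a, a' ∈ A}; |A| = 7.
Bounds: 2|A|-1 ≤ |A - A| ≤ |A|² - |A| + 1, i.e. 13 ≤ |A - A| ≤ 43.
Note: 0 ∈ A - A always (from a - a). The set is symmetric: if d ∈ A - A then -d ∈ A - A.
Enumerate nonzero differences d = a - a' with a > a' (then include -d):
Positive differences: {1, 2, 4, 5, 6, 8, 9, 10, 12, 13, 14, 15, 16}
Full difference set: {0} ∪ (positive diffs) ∪ (negative diffs).
|A - A| = 1 + 2·13 = 27 (matches direct enumeration: 27).

|A - A| = 27


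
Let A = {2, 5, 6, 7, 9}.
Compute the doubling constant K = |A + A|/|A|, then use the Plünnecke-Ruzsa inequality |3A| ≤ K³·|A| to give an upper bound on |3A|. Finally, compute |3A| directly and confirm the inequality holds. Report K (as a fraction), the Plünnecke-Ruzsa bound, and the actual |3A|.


|A| = 5.
Step 1: Compute A + A by enumerating all 25 pairs.
A + A = {4, 7, 8, 9, 10, 11, 12, 13, 14, 15, 16, 18}, so |A + A| = 12.
Step 2: Doubling constant K = |A + A|/|A| = 12/5 = 12/5 ≈ 2.4000.
Step 3: Plünnecke-Ruzsa gives |3A| ≤ K³·|A| = (2.4000)³ · 5 ≈ 69.1200.
Step 4: Compute 3A = A + A + A directly by enumerating all triples (a,b,c) ∈ A³; |3A| = 19.
Step 5: Check 19 ≤ 69.1200? Yes ✓.

K = 12/5, Plünnecke-Ruzsa bound K³|A| ≈ 69.1200, |3A| = 19, inequality holds.


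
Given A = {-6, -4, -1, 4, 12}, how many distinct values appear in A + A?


A + A = {a + a' : a, a' ∈ A}; |A| = 5.
General bounds: 2|A| - 1 ≤ |A + A| ≤ |A|(|A|+1)/2, i.e. 9 ≤ |A + A| ≤ 15.
Lower bound 2|A|-1 is attained iff A is an arithmetic progression.
Enumerate sums a + a' for a ≤ a' (symmetric, so this suffices):
a = -6: -6+-6=-12, -6+-4=-10, -6+-1=-7, -6+4=-2, -6+12=6
a = -4: -4+-4=-8, -4+-1=-5, -4+4=0, -4+12=8
a = -1: -1+-1=-2, -1+4=3, -1+12=11
a = 4: 4+4=8, 4+12=16
a = 12: 12+12=24
Distinct sums: {-12, -10, -8, -7, -5, -2, 0, 3, 6, 8, 11, 16, 24}
|A + A| = 13

|A + A| = 13


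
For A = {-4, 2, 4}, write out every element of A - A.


A - A = {a - a' : a, a' ∈ A}.
Compute a - a' for each ordered pair (a, a'):
a = -4: -4--4=0, -4-2=-6, -4-4=-8
a = 2: 2--4=6, 2-2=0, 2-4=-2
a = 4: 4--4=8, 4-2=2, 4-4=0
Collecting distinct values (and noting 0 appears from a-a):
A - A = {-8, -6, -2, 0, 2, 6, 8}
|A - A| = 7

A - A = {-8, -6, -2, 0, 2, 6, 8}


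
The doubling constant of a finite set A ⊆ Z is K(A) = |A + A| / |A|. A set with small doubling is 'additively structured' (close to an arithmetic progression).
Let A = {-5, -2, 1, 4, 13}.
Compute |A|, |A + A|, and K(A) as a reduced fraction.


|A| = 5.
Compute A + A by enumerating all 25 pairs.
A + A = {-10, -7, -4, -1, 2, 5, 8, 11, 14, 17, 26}, so |A + A| = 11.
K = |A + A| / |A| = 11/5 (already in lowest terms) ≈ 2.2000.
Reference: AP of size 5 gives K = 9/5 ≈ 1.8000; a fully generic set of size 5 gives K ≈ 3.0000.

|A| = 5, |A + A| = 11, K = 11/5.


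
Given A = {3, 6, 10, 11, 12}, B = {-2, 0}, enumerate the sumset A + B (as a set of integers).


A + B = {a + b : a ∈ A, b ∈ B}.
Enumerate all |A|·|B| = 5·2 = 10 pairs (a, b) and collect distinct sums.
a = 3: 3+-2=1, 3+0=3
a = 6: 6+-2=4, 6+0=6
a = 10: 10+-2=8, 10+0=10
a = 11: 11+-2=9, 11+0=11
a = 12: 12+-2=10, 12+0=12
Collecting distinct sums: A + B = {1, 3, 4, 6, 8, 9, 10, 11, 12}
|A + B| = 9

A + B = {1, 3, 4, 6, 8, 9, 10, 11, 12}


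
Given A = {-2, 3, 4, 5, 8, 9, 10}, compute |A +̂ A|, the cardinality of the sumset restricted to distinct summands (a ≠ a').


Restricted sumset: A +̂ A = {a + a' : a ∈ A, a' ∈ A, a ≠ a'}.
Equivalently, take A + A and drop any sum 2a that is achievable ONLY as a + a for a ∈ A (i.e. sums representable only with equal summands).
Enumerate pairs (a, a') with a < a' (symmetric, so each unordered pair gives one sum; this covers all a ≠ a'):
  -2 + 3 = 1
  -2 + 4 = 2
  -2 + 5 = 3
  -2 + 8 = 6
  -2 + 9 = 7
  -2 + 10 = 8
  3 + 4 = 7
  3 + 5 = 8
  3 + 8 = 11
  3 + 9 = 12
  3 + 10 = 13
  4 + 5 = 9
  4 + 8 = 12
  4 + 9 = 13
  4 + 10 = 14
  5 + 8 = 13
  5 + 9 = 14
  5 + 10 = 15
  8 + 9 = 17
  8 + 10 = 18
  9 + 10 = 19
Collected distinct sums: {1, 2, 3, 6, 7, 8, 9, 11, 12, 13, 14, 15, 17, 18, 19}
|A +̂ A| = 15
(Reference bound: |A +̂ A| ≥ 2|A| - 3 for |A| ≥ 2, with |A| = 7 giving ≥ 11.)

|A +̂ A| = 15


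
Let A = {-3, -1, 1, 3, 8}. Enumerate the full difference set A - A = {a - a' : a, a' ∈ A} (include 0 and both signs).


A - A = {a - a' : a, a' ∈ A}.
Compute a - a' for each ordered pair (a, a'):
a = -3: -3--3=0, -3--1=-2, -3-1=-4, -3-3=-6, -3-8=-11
a = -1: -1--3=2, -1--1=0, -1-1=-2, -1-3=-4, -1-8=-9
a = 1: 1--3=4, 1--1=2, 1-1=0, 1-3=-2, 1-8=-7
a = 3: 3--3=6, 3--1=4, 3-1=2, 3-3=0, 3-8=-5
a = 8: 8--3=11, 8--1=9, 8-1=7, 8-3=5, 8-8=0
Collecting distinct values (and noting 0 appears from a-a):
A - A = {-11, -9, -7, -6, -5, -4, -2, 0, 2, 4, 5, 6, 7, 9, 11}
|A - A| = 15

A - A = {-11, -9, -7, -6, -5, -4, -2, 0, 2, 4, 5, 6, 7, 9, 11}


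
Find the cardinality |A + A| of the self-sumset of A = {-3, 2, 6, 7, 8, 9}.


A + A = {a + a' : a, a' ∈ A}; |A| = 6.
General bounds: 2|A| - 1 ≤ |A + A| ≤ |A|(|A|+1)/2, i.e. 11 ≤ |A + A| ≤ 21.
Lower bound 2|A|-1 is attained iff A is an arithmetic progression.
Enumerate sums a + a' for a ≤ a' (symmetric, so this suffices):
a = -3: -3+-3=-6, -3+2=-1, -3+6=3, -3+7=4, -3+8=5, -3+9=6
a = 2: 2+2=4, 2+6=8, 2+7=9, 2+8=10, 2+9=11
a = 6: 6+6=12, 6+7=13, 6+8=14, 6+9=15
a = 7: 7+7=14, 7+8=15, 7+9=16
a = 8: 8+8=16, 8+9=17
a = 9: 9+9=18
Distinct sums: {-6, -1, 3, 4, 5, 6, 8, 9, 10, 11, 12, 13, 14, 15, 16, 17, 18}
|A + A| = 17

|A + A| = 17


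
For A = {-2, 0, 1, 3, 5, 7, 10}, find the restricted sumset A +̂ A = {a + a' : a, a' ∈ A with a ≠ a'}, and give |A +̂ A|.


Restricted sumset: A +̂ A = {a + a' : a ∈ A, a' ∈ A, a ≠ a'}.
Equivalently, take A + A and drop any sum 2a that is achievable ONLY as a + a for a ∈ A (i.e. sums representable only with equal summands).
Enumerate pairs (a, a') with a < a' (symmetric, so each unordered pair gives one sum; this covers all a ≠ a'):
  -2 + 0 = -2
  -2 + 1 = -1
  -2 + 3 = 1
  -2 + 5 = 3
  -2 + 7 = 5
  -2 + 10 = 8
  0 + 1 = 1
  0 + 3 = 3
  0 + 5 = 5
  0 + 7 = 7
  0 + 10 = 10
  1 + 3 = 4
  1 + 5 = 6
  1 + 7 = 8
  1 + 10 = 11
  3 + 5 = 8
  3 + 7 = 10
  3 + 10 = 13
  5 + 7 = 12
  5 + 10 = 15
  7 + 10 = 17
Collected distinct sums: {-2, -1, 1, 3, 4, 5, 6, 7, 8, 10, 11, 12, 13, 15, 17}
|A +̂ A| = 15
(Reference bound: |A +̂ A| ≥ 2|A| - 3 for |A| ≥ 2, with |A| = 7 giving ≥ 11.)

|A +̂ A| = 15
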